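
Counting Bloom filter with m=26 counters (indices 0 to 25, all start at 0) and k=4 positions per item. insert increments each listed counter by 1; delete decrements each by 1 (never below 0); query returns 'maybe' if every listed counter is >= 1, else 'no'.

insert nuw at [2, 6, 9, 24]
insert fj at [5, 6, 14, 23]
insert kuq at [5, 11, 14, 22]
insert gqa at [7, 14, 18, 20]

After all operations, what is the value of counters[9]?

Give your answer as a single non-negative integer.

Step 1: insert nuw at [2, 6, 9, 24] -> counters=[0,0,1,0,0,0,1,0,0,1,0,0,0,0,0,0,0,0,0,0,0,0,0,0,1,0]
Step 2: insert fj at [5, 6, 14, 23] -> counters=[0,0,1,0,0,1,2,0,0,1,0,0,0,0,1,0,0,0,0,0,0,0,0,1,1,0]
Step 3: insert kuq at [5, 11, 14, 22] -> counters=[0,0,1,0,0,2,2,0,0,1,0,1,0,0,2,0,0,0,0,0,0,0,1,1,1,0]
Step 4: insert gqa at [7, 14, 18, 20] -> counters=[0,0,1,0,0,2,2,1,0,1,0,1,0,0,3,0,0,0,1,0,1,0,1,1,1,0]
Final counters=[0,0,1,0,0,2,2,1,0,1,0,1,0,0,3,0,0,0,1,0,1,0,1,1,1,0] -> counters[9]=1

Answer: 1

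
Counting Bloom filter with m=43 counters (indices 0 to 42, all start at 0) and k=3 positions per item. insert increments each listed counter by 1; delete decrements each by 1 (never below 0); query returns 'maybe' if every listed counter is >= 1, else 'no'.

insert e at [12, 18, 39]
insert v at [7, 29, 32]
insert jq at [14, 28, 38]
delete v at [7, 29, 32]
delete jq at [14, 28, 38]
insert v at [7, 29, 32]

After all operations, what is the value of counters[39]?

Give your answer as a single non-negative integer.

Answer: 1

Derivation:
Step 1: insert e at [12, 18, 39] -> counters=[0,0,0,0,0,0,0,0,0,0,0,0,1,0,0,0,0,0,1,0,0,0,0,0,0,0,0,0,0,0,0,0,0,0,0,0,0,0,0,1,0,0,0]
Step 2: insert v at [7, 29, 32] -> counters=[0,0,0,0,0,0,0,1,0,0,0,0,1,0,0,0,0,0,1,0,0,0,0,0,0,0,0,0,0,1,0,0,1,0,0,0,0,0,0,1,0,0,0]
Step 3: insert jq at [14, 28, 38] -> counters=[0,0,0,0,0,0,0,1,0,0,0,0,1,0,1,0,0,0,1,0,0,0,0,0,0,0,0,0,1,1,0,0,1,0,0,0,0,0,1,1,0,0,0]
Step 4: delete v at [7, 29, 32] -> counters=[0,0,0,0,0,0,0,0,0,0,0,0,1,0,1,0,0,0,1,0,0,0,0,0,0,0,0,0,1,0,0,0,0,0,0,0,0,0,1,1,0,0,0]
Step 5: delete jq at [14, 28, 38] -> counters=[0,0,0,0,0,0,0,0,0,0,0,0,1,0,0,0,0,0,1,0,0,0,0,0,0,0,0,0,0,0,0,0,0,0,0,0,0,0,0,1,0,0,0]
Step 6: insert v at [7, 29, 32] -> counters=[0,0,0,0,0,0,0,1,0,0,0,0,1,0,0,0,0,0,1,0,0,0,0,0,0,0,0,0,0,1,0,0,1,0,0,0,0,0,0,1,0,0,0]
Final counters=[0,0,0,0,0,0,0,1,0,0,0,0,1,0,0,0,0,0,1,0,0,0,0,0,0,0,0,0,0,1,0,0,1,0,0,0,0,0,0,1,0,0,0] -> counters[39]=1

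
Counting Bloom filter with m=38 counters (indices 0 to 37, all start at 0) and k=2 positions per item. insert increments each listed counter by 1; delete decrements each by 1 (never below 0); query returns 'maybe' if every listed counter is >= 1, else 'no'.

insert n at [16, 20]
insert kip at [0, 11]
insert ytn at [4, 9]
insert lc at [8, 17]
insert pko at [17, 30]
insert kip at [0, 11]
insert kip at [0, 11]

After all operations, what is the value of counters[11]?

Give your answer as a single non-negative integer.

Step 1: insert n at [16, 20] -> counters=[0,0,0,0,0,0,0,0,0,0,0,0,0,0,0,0,1,0,0,0,1,0,0,0,0,0,0,0,0,0,0,0,0,0,0,0,0,0]
Step 2: insert kip at [0, 11] -> counters=[1,0,0,0,0,0,0,0,0,0,0,1,0,0,0,0,1,0,0,0,1,0,0,0,0,0,0,0,0,0,0,0,0,0,0,0,0,0]
Step 3: insert ytn at [4, 9] -> counters=[1,0,0,0,1,0,0,0,0,1,0,1,0,0,0,0,1,0,0,0,1,0,0,0,0,0,0,0,0,0,0,0,0,0,0,0,0,0]
Step 4: insert lc at [8, 17] -> counters=[1,0,0,0,1,0,0,0,1,1,0,1,0,0,0,0,1,1,0,0,1,0,0,0,0,0,0,0,0,0,0,0,0,0,0,0,0,0]
Step 5: insert pko at [17, 30] -> counters=[1,0,0,0,1,0,0,0,1,1,0,1,0,0,0,0,1,2,0,0,1,0,0,0,0,0,0,0,0,0,1,0,0,0,0,0,0,0]
Step 6: insert kip at [0, 11] -> counters=[2,0,0,0,1,0,0,0,1,1,0,2,0,0,0,0,1,2,0,0,1,0,0,0,0,0,0,0,0,0,1,0,0,0,0,0,0,0]
Step 7: insert kip at [0, 11] -> counters=[3,0,0,0,1,0,0,0,1,1,0,3,0,0,0,0,1,2,0,0,1,0,0,0,0,0,0,0,0,0,1,0,0,0,0,0,0,0]
Final counters=[3,0,0,0,1,0,0,0,1,1,0,3,0,0,0,0,1,2,0,0,1,0,0,0,0,0,0,0,0,0,1,0,0,0,0,0,0,0] -> counters[11]=3

Answer: 3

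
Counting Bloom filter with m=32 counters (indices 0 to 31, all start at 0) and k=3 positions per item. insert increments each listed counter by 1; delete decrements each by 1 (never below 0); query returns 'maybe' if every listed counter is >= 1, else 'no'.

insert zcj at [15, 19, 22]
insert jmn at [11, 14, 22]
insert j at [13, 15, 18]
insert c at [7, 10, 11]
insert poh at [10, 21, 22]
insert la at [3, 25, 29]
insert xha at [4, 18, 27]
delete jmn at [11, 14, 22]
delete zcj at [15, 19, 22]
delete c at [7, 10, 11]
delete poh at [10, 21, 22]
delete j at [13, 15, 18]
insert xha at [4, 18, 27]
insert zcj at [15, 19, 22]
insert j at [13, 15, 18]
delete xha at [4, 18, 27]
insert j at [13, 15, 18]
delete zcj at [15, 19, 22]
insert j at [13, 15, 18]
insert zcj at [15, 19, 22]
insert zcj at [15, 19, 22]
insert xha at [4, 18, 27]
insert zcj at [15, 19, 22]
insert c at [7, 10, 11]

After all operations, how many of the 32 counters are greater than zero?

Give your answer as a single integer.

Step 1: insert zcj at [15, 19, 22] -> counters=[0,0,0,0,0,0,0,0,0,0,0,0,0,0,0,1,0,0,0,1,0,0,1,0,0,0,0,0,0,0,0,0]
Step 2: insert jmn at [11, 14, 22] -> counters=[0,0,0,0,0,0,0,0,0,0,0,1,0,0,1,1,0,0,0,1,0,0,2,0,0,0,0,0,0,0,0,0]
Step 3: insert j at [13, 15, 18] -> counters=[0,0,0,0,0,0,0,0,0,0,0,1,0,1,1,2,0,0,1,1,0,0,2,0,0,0,0,0,0,0,0,0]
Step 4: insert c at [7, 10, 11] -> counters=[0,0,0,0,0,0,0,1,0,0,1,2,0,1,1,2,0,0,1,1,0,0,2,0,0,0,0,0,0,0,0,0]
Step 5: insert poh at [10, 21, 22] -> counters=[0,0,0,0,0,0,0,1,0,0,2,2,0,1,1,2,0,0,1,1,0,1,3,0,0,0,0,0,0,0,0,0]
Step 6: insert la at [3, 25, 29] -> counters=[0,0,0,1,0,0,0,1,0,0,2,2,0,1,1,2,0,0,1,1,0,1,3,0,0,1,0,0,0,1,0,0]
Step 7: insert xha at [4, 18, 27] -> counters=[0,0,0,1,1,0,0,1,0,0,2,2,0,1,1,2,0,0,2,1,0,1,3,0,0,1,0,1,0,1,0,0]
Step 8: delete jmn at [11, 14, 22] -> counters=[0,0,0,1,1,0,0,1,0,0,2,1,0,1,0,2,0,0,2,1,0,1,2,0,0,1,0,1,0,1,0,0]
Step 9: delete zcj at [15, 19, 22] -> counters=[0,0,0,1,1,0,0,1,0,0,2,1,0,1,0,1,0,0,2,0,0,1,1,0,0,1,0,1,0,1,0,0]
Step 10: delete c at [7, 10, 11] -> counters=[0,0,0,1,1,0,0,0,0,0,1,0,0,1,0,1,0,0,2,0,0,1,1,0,0,1,0,1,0,1,0,0]
Step 11: delete poh at [10, 21, 22] -> counters=[0,0,0,1,1,0,0,0,0,0,0,0,0,1,0,1,0,0,2,0,0,0,0,0,0,1,0,1,0,1,0,0]
Step 12: delete j at [13, 15, 18] -> counters=[0,0,0,1,1,0,0,0,0,0,0,0,0,0,0,0,0,0,1,0,0,0,0,0,0,1,0,1,0,1,0,0]
Step 13: insert xha at [4, 18, 27] -> counters=[0,0,0,1,2,0,0,0,0,0,0,0,0,0,0,0,0,0,2,0,0,0,0,0,0,1,0,2,0,1,0,0]
Step 14: insert zcj at [15, 19, 22] -> counters=[0,0,0,1,2,0,0,0,0,0,0,0,0,0,0,1,0,0,2,1,0,0,1,0,0,1,0,2,0,1,0,0]
Step 15: insert j at [13, 15, 18] -> counters=[0,0,0,1,2,0,0,0,0,0,0,0,0,1,0,2,0,0,3,1,0,0,1,0,0,1,0,2,0,1,0,0]
Step 16: delete xha at [4, 18, 27] -> counters=[0,0,0,1,1,0,0,0,0,0,0,0,0,1,0,2,0,0,2,1,0,0,1,0,0,1,0,1,0,1,0,0]
Step 17: insert j at [13, 15, 18] -> counters=[0,0,0,1,1,0,0,0,0,0,0,0,0,2,0,3,0,0,3,1,0,0,1,0,0,1,0,1,0,1,0,0]
Step 18: delete zcj at [15, 19, 22] -> counters=[0,0,0,1,1,0,0,0,0,0,0,0,0,2,0,2,0,0,3,0,0,0,0,0,0,1,0,1,0,1,0,0]
Step 19: insert j at [13, 15, 18] -> counters=[0,0,0,1,1,0,0,0,0,0,0,0,0,3,0,3,0,0,4,0,0,0,0,0,0,1,0,1,0,1,0,0]
Step 20: insert zcj at [15, 19, 22] -> counters=[0,0,0,1,1,0,0,0,0,0,0,0,0,3,0,4,0,0,4,1,0,0,1,0,0,1,0,1,0,1,0,0]
Step 21: insert zcj at [15, 19, 22] -> counters=[0,0,0,1,1,0,0,0,0,0,0,0,0,3,0,5,0,0,4,2,0,0,2,0,0,1,0,1,0,1,0,0]
Step 22: insert xha at [4, 18, 27] -> counters=[0,0,0,1,2,0,0,0,0,0,0,0,0,3,0,5,0,0,5,2,0,0,2,0,0,1,0,2,0,1,0,0]
Step 23: insert zcj at [15, 19, 22] -> counters=[0,0,0,1,2,0,0,0,0,0,0,0,0,3,0,6,0,0,5,3,0,0,3,0,0,1,0,2,0,1,0,0]
Step 24: insert c at [7, 10, 11] -> counters=[0,0,0,1,2,0,0,1,0,0,1,1,0,3,0,6,0,0,5,3,0,0,3,0,0,1,0,2,0,1,0,0]
Final counters=[0,0,0,1,2,0,0,1,0,0,1,1,0,3,0,6,0,0,5,3,0,0,3,0,0,1,0,2,0,1,0,0] -> 13 nonzero

Answer: 13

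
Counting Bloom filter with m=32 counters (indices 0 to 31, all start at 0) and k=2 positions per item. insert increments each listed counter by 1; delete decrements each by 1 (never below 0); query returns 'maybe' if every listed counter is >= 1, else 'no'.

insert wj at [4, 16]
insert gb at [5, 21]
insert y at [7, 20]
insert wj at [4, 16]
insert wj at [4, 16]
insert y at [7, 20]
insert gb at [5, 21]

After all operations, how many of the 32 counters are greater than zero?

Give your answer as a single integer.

Answer: 6

Derivation:
Step 1: insert wj at [4, 16] -> counters=[0,0,0,0,1,0,0,0,0,0,0,0,0,0,0,0,1,0,0,0,0,0,0,0,0,0,0,0,0,0,0,0]
Step 2: insert gb at [5, 21] -> counters=[0,0,0,0,1,1,0,0,0,0,0,0,0,0,0,0,1,0,0,0,0,1,0,0,0,0,0,0,0,0,0,0]
Step 3: insert y at [7, 20] -> counters=[0,0,0,0,1,1,0,1,0,0,0,0,0,0,0,0,1,0,0,0,1,1,0,0,0,0,0,0,0,0,0,0]
Step 4: insert wj at [4, 16] -> counters=[0,0,0,0,2,1,0,1,0,0,0,0,0,0,0,0,2,0,0,0,1,1,0,0,0,0,0,0,0,0,0,0]
Step 5: insert wj at [4, 16] -> counters=[0,0,0,0,3,1,0,1,0,0,0,0,0,0,0,0,3,0,0,0,1,1,0,0,0,0,0,0,0,0,0,0]
Step 6: insert y at [7, 20] -> counters=[0,0,0,0,3,1,0,2,0,0,0,0,0,0,0,0,3,0,0,0,2,1,0,0,0,0,0,0,0,0,0,0]
Step 7: insert gb at [5, 21] -> counters=[0,0,0,0,3,2,0,2,0,0,0,0,0,0,0,0,3,0,0,0,2,2,0,0,0,0,0,0,0,0,0,0]
Final counters=[0,0,0,0,3,2,0,2,0,0,0,0,0,0,0,0,3,0,0,0,2,2,0,0,0,0,0,0,0,0,0,0] -> 6 nonzero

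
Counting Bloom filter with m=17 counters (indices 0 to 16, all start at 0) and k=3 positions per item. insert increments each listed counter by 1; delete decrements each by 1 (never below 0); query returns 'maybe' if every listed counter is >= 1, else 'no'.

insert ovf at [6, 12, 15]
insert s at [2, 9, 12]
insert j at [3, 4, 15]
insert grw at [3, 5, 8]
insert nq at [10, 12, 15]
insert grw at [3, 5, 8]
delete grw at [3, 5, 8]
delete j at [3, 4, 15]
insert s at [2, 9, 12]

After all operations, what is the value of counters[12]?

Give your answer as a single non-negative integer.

Answer: 4

Derivation:
Step 1: insert ovf at [6, 12, 15] -> counters=[0,0,0,0,0,0,1,0,0,0,0,0,1,0,0,1,0]
Step 2: insert s at [2, 9, 12] -> counters=[0,0,1,0,0,0,1,0,0,1,0,0,2,0,0,1,0]
Step 3: insert j at [3, 4, 15] -> counters=[0,0,1,1,1,0,1,0,0,1,0,0,2,0,0,2,0]
Step 4: insert grw at [3, 5, 8] -> counters=[0,0,1,2,1,1,1,0,1,1,0,0,2,0,0,2,0]
Step 5: insert nq at [10, 12, 15] -> counters=[0,0,1,2,1,1,1,0,1,1,1,0,3,0,0,3,0]
Step 6: insert grw at [3, 5, 8] -> counters=[0,0,1,3,1,2,1,0,2,1,1,0,3,0,0,3,0]
Step 7: delete grw at [3, 5, 8] -> counters=[0,0,1,2,1,1,1,0,1,1,1,0,3,0,0,3,0]
Step 8: delete j at [3, 4, 15] -> counters=[0,0,1,1,0,1,1,0,1,1,1,0,3,0,0,2,0]
Step 9: insert s at [2, 9, 12] -> counters=[0,0,2,1,0,1,1,0,1,2,1,0,4,0,0,2,0]
Final counters=[0,0,2,1,0,1,1,0,1,2,1,0,4,0,0,2,0] -> counters[12]=4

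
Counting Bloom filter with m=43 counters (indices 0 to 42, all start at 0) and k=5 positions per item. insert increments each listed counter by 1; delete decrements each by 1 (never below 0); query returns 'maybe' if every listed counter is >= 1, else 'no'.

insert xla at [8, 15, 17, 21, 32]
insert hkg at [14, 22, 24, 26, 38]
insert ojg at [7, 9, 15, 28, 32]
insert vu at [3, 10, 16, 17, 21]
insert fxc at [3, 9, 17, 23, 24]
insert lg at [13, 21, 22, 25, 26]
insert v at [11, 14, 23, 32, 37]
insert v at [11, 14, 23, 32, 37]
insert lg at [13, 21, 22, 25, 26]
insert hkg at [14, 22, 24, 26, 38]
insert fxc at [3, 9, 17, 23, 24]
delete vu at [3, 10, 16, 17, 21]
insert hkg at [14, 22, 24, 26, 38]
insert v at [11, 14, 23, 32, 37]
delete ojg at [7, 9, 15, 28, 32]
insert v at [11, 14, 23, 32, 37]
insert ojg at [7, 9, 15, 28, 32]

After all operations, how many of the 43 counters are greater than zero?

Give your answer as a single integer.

Answer: 19

Derivation:
Step 1: insert xla at [8, 15, 17, 21, 32] -> counters=[0,0,0,0,0,0,0,0,1,0,0,0,0,0,0,1,0,1,0,0,0,1,0,0,0,0,0,0,0,0,0,0,1,0,0,0,0,0,0,0,0,0,0]
Step 2: insert hkg at [14, 22, 24, 26, 38] -> counters=[0,0,0,0,0,0,0,0,1,0,0,0,0,0,1,1,0,1,0,0,0,1,1,0,1,0,1,0,0,0,0,0,1,0,0,0,0,0,1,0,0,0,0]
Step 3: insert ojg at [7, 9, 15, 28, 32] -> counters=[0,0,0,0,0,0,0,1,1,1,0,0,0,0,1,2,0,1,0,0,0,1,1,0,1,0,1,0,1,0,0,0,2,0,0,0,0,0,1,0,0,0,0]
Step 4: insert vu at [3, 10, 16, 17, 21] -> counters=[0,0,0,1,0,0,0,1,1,1,1,0,0,0,1,2,1,2,0,0,0,2,1,0,1,0,1,0,1,0,0,0,2,0,0,0,0,0,1,0,0,0,0]
Step 5: insert fxc at [3, 9, 17, 23, 24] -> counters=[0,0,0,2,0,0,0,1,1,2,1,0,0,0,1,2,1,3,0,0,0,2,1,1,2,0,1,0,1,0,0,0,2,0,0,0,0,0,1,0,0,0,0]
Step 6: insert lg at [13, 21, 22, 25, 26] -> counters=[0,0,0,2,0,0,0,1,1,2,1,0,0,1,1,2,1,3,0,0,0,3,2,1,2,1,2,0,1,0,0,0,2,0,0,0,0,0,1,0,0,0,0]
Step 7: insert v at [11, 14, 23, 32, 37] -> counters=[0,0,0,2,0,0,0,1,1,2,1,1,0,1,2,2,1,3,0,0,0,3,2,2,2,1,2,0,1,0,0,0,3,0,0,0,0,1,1,0,0,0,0]
Step 8: insert v at [11, 14, 23, 32, 37] -> counters=[0,0,0,2,0,0,0,1,1,2,1,2,0,1,3,2,1,3,0,0,0,3,2,3,2,1,2,0,1,0,0,0,4,0,0,0,0,2,1,0,0,0,0]
Step 9: insert lg at [13, 21, 22, 25, 26] -> counters=[0,0,0,2,0,0,0,1,1,2,1,2,0,2,3,2,1,3,0,0,0,4,3,3,2,2,3,0,1,0,0,0,4,0,0,0,0,2,1,0,0,0,0]
Step 10: insert hkg at [14, 22, 24, 26, 38] -> counters=[0,0,0,2,0,0,0,1,1,2,1,2,0,2,4,2,1,3,0,0,0,4,4,3,3,2,4,0,1,0,0,0,4,0,0,0,0,2,2,0,0,0,0]
Step 11: insert fxc at [3, 9, 17, 23, 24] -> counters=[0,0,0,3,0,0,0,1,1,3,1,2,0,2,4,2,1,4,0,0,0,4,4,4,4,2,4,0,1,0,0,0,4,0,0,0,0,2,2,0,0,0,0]
Step 12: delete vu at [3, 10, 16, 17, 21] -> counters=[0,0,0,2,0,0,0,1,1,3,0,2,0,2,4,2,0,3,0,0,0,3,4,4,4,2,4,0,1,0,0,0,4,0,0,0,0,2,2,0,0,0,0]
Step 13: insert hkg at [14, 22, 24, 26, 38] -> counters=[0,0,0,2,0,0,0,1,1,3,0,2,0,2,5,2,0,3,0,0,0,3,5,4,5,2,5,0,1,0,0,0,4,0,0,0,0,2,3,0,0,0,0]
Step 14: insert v at [11, 14, 23, 32, 37] -> counters=[0,0,0,2,0,0,0,1,1,3,0,3,0,2,6,2,0,3,0,0,0,3,5,5,5,2,5,0,1,0,0,0,5,0,0,0,0,3,3,0,0,0,0]
Step 15: delete ojg at [7, 9, 15, 28, 32] -> counters=[0,0,0,2,0,0,0,0,1,2,0,3,0,2,6,1,0,3,0,0,0,3,5,5,5,2,5,0,0,0,0,0,4,0,0,0,0,3,3,0,0,0,0]
Step 16: insert v at [11, 14, 23, 32, 37] -> counters=[0,0,0,2,0,0,0,0,1,2,0,4,0,2,7,1,0,3,0,0,0,3,5,6,5,2,5,0,0,0,0,0,5,0,0,0,0,4,3,0,0,0,0]
Step 17: insert ojg at [7, 9, 15, 28, 32] -> counters=[0,0,0,2,0,0,0,1,1,3,0,4,0,2,7,2,0,3,0,0,0,3,5,6,5,2,5,0,1,0,0,0,6,0,0,0,0,4,3,0,0,0,0]
Final counters=[0,0,0,2,0,0,0,1,1,3,0,4,0,2,7,2,0,3,0,0,0,3,5,6,5,2,5,0,1,0,0,0,6,0,0,0,0,4,3,0,0,0,0] -> 19 nonzero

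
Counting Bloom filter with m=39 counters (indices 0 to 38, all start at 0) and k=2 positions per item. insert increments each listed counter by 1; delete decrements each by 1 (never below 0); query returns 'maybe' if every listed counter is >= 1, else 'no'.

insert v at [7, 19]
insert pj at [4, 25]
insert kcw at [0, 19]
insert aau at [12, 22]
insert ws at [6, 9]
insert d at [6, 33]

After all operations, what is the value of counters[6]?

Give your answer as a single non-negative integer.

Answer: 2

Derivation:
Step 1: insert v at [7, 19] -> counters=[0,0,0,0,0,0,0,1,0,0,0,0,0,0,0,0,0,0,0,1,0,0,0,0,0,0,0,0,0,0,0,0,0,0,0,0,0,0,0]
Step 2: insert pj at [4, 25] -> counters=[0,0,0,0,1,0,0,1,0,0,0,0,0,0,0,0,0,0,0,1,0,0,0,0,0,1,0,0,0,0,0,0,0,0,0,0,0,0,0]
Step 3: insert kcw at [0, 19] -> counters=[1,0,0,0,1,0,0,1,0,0,0,0,0,0,0,0,0,0,0,2,0,0,0,0,0,1,0,0,0,0,0,0,0,0,0,0,0,0,0]
Step 4: insert aau at [12, 22] -> counters=[1,0,0,0,1,0,0,1,0,0,0,0,1,0,0,0,0,0,0,2,0,0,1,0,0,1,0,0,0,0,0,0,0,0,0,0,0,0,0]
Step 5: insert ws at [6, 9] -> counters=[1,0,0,0,1,0,1,1,0,1,0,0,1,0,0,0,0,0,0,2,0,0,1,0,0,1,0,0,0,0,0,0,0,0,0,0,0,0,0]
Step 6: insert d at [6, 33] -> counters=[1,0,0,0,1,0,2,1,0,1,0,0,1,0,0,0,0,0,0,2,0,0,1,0,0,1,0,0,0,0,0,0,0,1,0,0,0,0,0]
Final counters=[1,0,0,0,1,0,2,1,0,1,0,0,1,0,0,0,0,0,0,2,0,0,1,0,0,1,0,0,0,0,0,0,0,1,0,0,0,0,0] -> counters[6]=2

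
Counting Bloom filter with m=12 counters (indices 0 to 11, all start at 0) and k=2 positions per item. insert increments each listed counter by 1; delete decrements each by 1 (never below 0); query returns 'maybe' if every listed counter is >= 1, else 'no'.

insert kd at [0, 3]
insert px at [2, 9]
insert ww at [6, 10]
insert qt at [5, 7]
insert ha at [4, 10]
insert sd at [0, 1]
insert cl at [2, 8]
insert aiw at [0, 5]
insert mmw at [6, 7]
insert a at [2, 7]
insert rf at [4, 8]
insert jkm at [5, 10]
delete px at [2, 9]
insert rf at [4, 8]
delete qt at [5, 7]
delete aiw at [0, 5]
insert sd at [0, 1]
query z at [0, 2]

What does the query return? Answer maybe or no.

Step 1: insert kd at [0, 3] -> counters=[1,0,0,1,0,0,0,0,0,0,0,0]
Step 2: insert px at [2, 9] -> counters=[1,0,1,1,0,0,0,0,0,1,0,0]
Step 3: insert ww at [6, 10] -> counters=[1,0,1,1,0,0,1,0,0,1,1,0]
Step 4: insert qt at [5, 7] -> counters=[1,0,1,1,0,1,1,1,0,1,1,0]
Step 5: insert ha at [4, 10] -> counters=[1,0,1,1,1,1,1,1,0,1,2,0]
Step 6: insert sd at [0, 1] -> counters=[2,1,1,1,1,1,1,1,0,1,2,0]
Step 7: insert cl at [2, 8] -> counters=[2,1,2,1,1,1,1,1,1,1,2,0]
Step 8: insert aiw at [0, 5] -> counters=[3,1,2,1,1,2,1,1,1,1,2,0]
Step 9: insert mmw at [6, 7] -> counters=[3,1,2,1,1,2,2,2,1,1,2,0]
Step 10: insert a at [2, 7] -> counters=[3,1,3,1,1,2,2,3,1,1,2,0]
Step 11: insert rf at [4, 8] -> counters=[3,1,3,1,2,2,2,3,2,1,2,0]
Step 12: insert jkm at [5, 10] -> counters=[3,1,3,1,2,3,2,3,2,1,3,0]
Step 13: delete px at [2, 9] -> counters=[3,1,2,1,2,3,2,3,2,0,3,0]
Step 14: insert rf at [4, 8] -> counters=[3,1,2,1,3,3,2,3,3,0,3,0]
Step 15: delete qt at [5, 7] -> counters=[3,1,2,1,3,2,2,2,3,0,3,0]
Step 16: delete aiw at [0, 5] -> counters=[2,1,2,1,3,1,2,2,3,0,3,0]
Step 17: insert sd at [0, 1] -> counters=[3,2,2,1,3,1,2,2,3,0,3,0]
Query z: check counters[0]=3 counters[2]=2 -> maybe

Answer: maybe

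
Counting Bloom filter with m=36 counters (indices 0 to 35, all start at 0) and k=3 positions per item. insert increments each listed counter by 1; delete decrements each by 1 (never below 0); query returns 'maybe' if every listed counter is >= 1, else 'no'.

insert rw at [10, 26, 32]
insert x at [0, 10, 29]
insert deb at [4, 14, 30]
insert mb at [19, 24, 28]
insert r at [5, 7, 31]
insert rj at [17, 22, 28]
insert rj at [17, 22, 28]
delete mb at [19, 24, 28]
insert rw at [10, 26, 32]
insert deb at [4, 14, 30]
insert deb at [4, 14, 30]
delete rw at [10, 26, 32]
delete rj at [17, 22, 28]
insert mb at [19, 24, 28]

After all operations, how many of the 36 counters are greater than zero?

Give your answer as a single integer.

Answer: 16

Derivation:
Step 1: insert rw at [10, 26, 32] -> counters=[0,0,0,0,0,0,0,0,0,0,1,0,0,0,0,0,0,0,0,0,0,0,0,0,0,0,1,0,0,0,0,0,1,0,0,0]
Step 2: insert x at [0, 10, 29] -> counters=[1,0,0,0,0,0,0,0,0,0,2,0,0,0,0,0,0,0,0,0,0,0,0,0,0,0,1,0,0,1,0,0,1,0,0,0]
Step 3: insert deb at [4, 14, 30] -> counters=[1,0,0,0,1,0,0,0,0,0,2,0,0,0,1,0,0,0,0,0,0,0,0,0,0,0,1,0,0,1,1,0,1,0,0,0]
Step 4: insert mb at [19, 24, 28] -> counters=[1,0,0,0,1,0,0,0,0,0,2,0,0,0,1,0,0,0,0,1,0,0,0,0,1,0,1,0,1,1,1,0,1,0,0,0]
Step 5: insert r at [5, 7, 31] -> counters=[1,0,0,0,1,1,0,1,0,0,2,0,0,0,1,0,0,0,0,1,0,0,0,0,1,0,1,0,1,1,1,1,1,0,0,0]
Step 6: insert rj at [17, 22, 28] -> counters=[1,0,0,0,1,1,0,1,0,0,2,0,0,0,1,0,0,1,0,1,0,0,1,0,1,0,1,0,2,1,1,1,1,0,0,0]
Step 7: insert rj at [17, 22, 28] -> counters=[1,0,0,0,1,1,0,1,0,0,2,0,0,0,1,0,0,2,0,1,0,0,2,0,1,0,1,0,3,1,1,1,1,0,0,0]
Step 8: delete mb at [19, 24, 28] -> counters=[1,0,0,0,1,1,0,1,0,0,2,0,0,0,1,0,0,2,0,0,0,0,2,0,0,0,1,0,2,1,1,1,1,0,0,0]
Step 9: insert rw at [10, 26, 32] -> counters=[1,0,0,0,1,1,0,1,0,0,3,0,0,0,1,0,0,2,0,0,0,0,2,0,0,0,2,0,2,1,1,1,2,0,0,0]
Step 10: insert deb at [4, 14, 30] -> counters=[1,0,0,0,2,1,0,1,0,0,3,0,0,0,2,0,0,2,0,0,0,0,2,0,0,0,2,0,2,1,2,1,2,0,0,0]
Step 11: insert deb at [4, 14, 30] -> counters=[1,0,0,0,3,1,0,1,0,0,3,0,0,0,3,0,0,2,0,0,0,0,2,0,0,0,2,0,2,1,3,1,2,0,0,0]
Step 12: delete rw at [10, 26, 32] -> counters=[1,0,0,0,3,1,0,1,0,0,2,0,0,0,3,0,0,2,0,0,0,0,2,0,0,0,1,0,2,1,3,1,1,0,0,0]
Step 13: delete rj at [17, 22, 28] -> counters=[1,0,0,0,3,1,0,1,0,0,2,0,0,0,3,0,0,1,0,0,0,0,1,0,0,0,1,0,1,1,3,1,1,0,0,0]
Step 14: insert mb at [19, 24, 28] -> counters=[1,0,0,0,3,1,0,1,0,0,2,0,0,0,3,0,0,1,0,1,0,0,1,0,1,0,1,0,2,1,3,1,1,0,0,0]
Final counters=[1,0,0,0,3,1,0,1,0,0,2,0,0,0,3,0,0,1,0,1,0,0,1,0,1,0,1,0,2,1,3,1,1,0,0,0] -> 16 nonzero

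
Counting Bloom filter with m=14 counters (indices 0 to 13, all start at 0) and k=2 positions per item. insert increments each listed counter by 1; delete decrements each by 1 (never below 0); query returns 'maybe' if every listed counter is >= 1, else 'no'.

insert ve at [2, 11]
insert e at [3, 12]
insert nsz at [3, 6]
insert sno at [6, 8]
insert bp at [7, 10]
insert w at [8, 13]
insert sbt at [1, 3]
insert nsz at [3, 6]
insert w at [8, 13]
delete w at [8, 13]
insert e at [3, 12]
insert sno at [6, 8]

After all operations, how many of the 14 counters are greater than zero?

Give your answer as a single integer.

Answer: 10

Derivation:
Step 1: insert ve at [2, 11] -> counters=[0,0,1,0,0,0,0,0,0,0,0,1,0,0]
Step 2: insert e at [3, 12] -> counters=[0,0,1,1,0,0,0,0,0,0,0,1,1,0]
Step 3: insert nsz at [3, 6] -> counters=[0,0,1,2,0,0,1,0,0,0,0,1,1,0]
Step 4: insert sno at [6, 8] -> counters=[0,0,1,2,0,0,2,0,1,0,0,1,1,0]
Step 5: insert bp at [7, 10] -> counters=[0,0,1,2,0,0,2,1,1,0,1,1,1,0]
Step 6: insert w at [8, 13] -> counters=[0,0,1,2,0,0,2,1,2,0,1,1,1,1]
Step 7: insert sbt at [1, 3] -> counters=[0,1,1,3,0,0,2,1,2,0,1,1,1,1]
Step 8: insert nsz at [3, 6] -> counters=[0,1,1,4,0,0,3,1,2,0,1,1,1,1]
Step 9: insert w at [8, 13] -> counters=[0,1,1,4,0,0,3,1,3,0,1,1,1,2]
Step 10: delete w at [8, 13] -> counters=[0,1,1,4,0,0,3,1,2,0,1,1,1,1]
Step 11: insert e at [3, 12] -> counters=[0,1,1,5,0,0,3,1,2,0,1,1,2,1]
Step 12: insert sno at [6, 8] -> counters=[0,1,1,5,0,0,4,1,3,0,1,1,2,1]
Final counters=[0,1,1,5,0,0,4,1,3,0,1,1,2,1] -> 10 nonzero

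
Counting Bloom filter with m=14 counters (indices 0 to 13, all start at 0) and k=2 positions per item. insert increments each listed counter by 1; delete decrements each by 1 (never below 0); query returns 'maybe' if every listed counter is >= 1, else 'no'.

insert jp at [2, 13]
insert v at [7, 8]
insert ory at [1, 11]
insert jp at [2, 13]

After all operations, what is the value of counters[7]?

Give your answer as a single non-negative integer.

Step 1: insert jp at [2, 13] -> counters=[0,0,1,0,0,0,0,0,0,0,0,0,0,1]
Step 2: insert v at [7, 8] -> counters=[0,0,1,0,0,0,0,1,1,0,0,0,0,1]
Step 3: insert ory at [1, 11] -> counters=[0,1,1,0,0,0,0,1,1,0,0,1,0,1]
Step 4: insert jp at [2, 13] -> counters=[0,1,2,0,0,0,0,1,1,0,0,1,0,2]
Final counters=[0,1,2,0,0,0,0,1,1,0,0,1,0,2] -> counters[7]=1

Answer: 1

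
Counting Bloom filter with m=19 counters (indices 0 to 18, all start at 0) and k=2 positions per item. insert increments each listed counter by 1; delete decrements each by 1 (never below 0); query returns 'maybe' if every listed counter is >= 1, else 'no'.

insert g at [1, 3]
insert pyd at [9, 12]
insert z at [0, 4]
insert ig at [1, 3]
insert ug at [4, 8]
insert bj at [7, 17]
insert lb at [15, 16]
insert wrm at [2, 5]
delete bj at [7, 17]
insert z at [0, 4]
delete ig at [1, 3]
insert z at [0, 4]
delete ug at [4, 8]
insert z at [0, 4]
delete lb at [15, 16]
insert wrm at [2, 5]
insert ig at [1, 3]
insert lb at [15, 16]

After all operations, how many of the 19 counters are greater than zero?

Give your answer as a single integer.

Step 1: insert g at [1, 3] -> counters=[0,1,0,1,0,0,0,0,0,0,0,0,0,0,0,0,0,0,0]
Step 2: insert pyd at [9, 12] -> counters=[0,1,0,1,0,0,0,0,0,1,0,0,1,0,0,0,0,0,0]
Step 3: insert z at [0, 4] -> counters=[1,1,0,1,1,0,0,0,0,1,0,0,1,0,0,0,0,0,0]
Step 4: insert ig at [1, 3] -> counters=[1,2,0,2,1,0,0,0,0,1,0,0,1,0,0,0,0,0,0]
Step 5: insert ug at [4, 8] -> counters=[1,2,0,2,2,0,0,0,1,1,0,0,1,0,0,0,0,0,0]
Step 6: insert bj at [7, 17] -> counters=[1,2,0,2,2,0,0,1,1,1,0,0,1,0,0,0,0,1,0]
Step 7: insert lb at [15, 16] -> counters=[1,2,0,2,2,0,0,1,1,1,0,0,1,0,0,1,1,1,0]
Step 8: insert wrm at [2, 5] -> counters=[1,2,1,2,2,1,0,1,1,1,0,0,1,0,0,1,1,1,0]
Step 9: delete bj at [7, 17] -> counters=[1,2,1,2,2,1,0,0,1,1,0,0,1,0,0,1,1,0,0]
Step 10: insert z at [0, 4] -> counters=[2,2,1,2,3,1,0,0,1,1,0,0,1,0,0,1,1,0,0]
Step 11: delete ig at [1, 3] -> counters=[2,1,1,1,3,1,0,0,1,1,0,0,1,0,0,1,1,0,0]
Step 12: insert z at [0, 4] -> counters=[3,1,1,1,4,1,0,0,1,1,0,0,1,0,0,1,1,0,0]
Step 13: delete ug at [4, 8] -> counters=[3,1,1,1,3,1,0,0,0,1,0,0,1,0,0,1,1,0,0]
Step 14: insert z at [0, 4] -> counters=[4,1,1,1,4,1,0,0,0,1,0,0,1,0,0,1,1,0,0]
Step 15: delete lb at [15, 16] -> counters=[4,1,1,1,4,1,0,0,0,1,0,0,1,0,0,0,0,0,0]
Step 16: insert wrm at [2, 5] -> counters=[4,1,2,1,4,2,0,0,0,1,0,0,1,0,0,0,0,0,0]
Step 17: insert ig at [1, 3] -> counters=[4,2,2,2,4,2,0,0,0,1,0,0,1,0,0,0,0,0,0]
Step 18: insert lb at [15, 16] -> counters=[4,2,2,2,4,2,0,0,0,1,0,0,1,0,0,1,1,0,0]
Final counters=[4,2,2,2,4,2,0,0,0,1,0,0,1,0,0,1,1,0,0] -> 10 nonzero

Answer: 10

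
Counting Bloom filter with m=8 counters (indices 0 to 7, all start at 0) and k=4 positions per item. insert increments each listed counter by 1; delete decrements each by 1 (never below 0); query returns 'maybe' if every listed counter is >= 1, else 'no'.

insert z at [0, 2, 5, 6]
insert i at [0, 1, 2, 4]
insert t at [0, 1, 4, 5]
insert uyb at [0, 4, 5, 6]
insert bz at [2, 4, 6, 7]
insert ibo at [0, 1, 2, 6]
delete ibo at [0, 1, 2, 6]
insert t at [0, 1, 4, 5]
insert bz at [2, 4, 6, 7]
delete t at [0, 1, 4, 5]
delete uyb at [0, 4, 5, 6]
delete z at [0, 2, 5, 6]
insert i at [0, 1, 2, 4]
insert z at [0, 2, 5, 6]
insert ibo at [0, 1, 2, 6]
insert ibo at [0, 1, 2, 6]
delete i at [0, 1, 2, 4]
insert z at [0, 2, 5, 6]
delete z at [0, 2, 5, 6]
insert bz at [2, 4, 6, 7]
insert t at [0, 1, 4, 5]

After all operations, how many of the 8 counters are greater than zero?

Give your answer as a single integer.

Answer: 7

Derivation:
Step 1: insert z at [0, 2, 5, 6] -> counters=[1,0,1,0,0,1,1,0]
Step 2: insert i at [0, 1, 2, 4] -> counters=[2,1,2,0,1,1,1,0]
Step 3: insert t at [0, 1, 4, 5] -> counters=[3,2,2,0,2,2,1,0]
Step 4: insert uyb at [0, 4, 5, 6] -> counters=[4,2,2,0,3,3,2,0]
Step 5: insert bz at [2, 4, 6, 7] -> counters=[4,2,3,0,4,3,3,1]
Step 6: insert ibo at [0, 1, 2, 6] -> counters=[5,3,4,0,4,3,4,1]
Step 7: delete ibo at [0, 1, 2, 6] -> counters=[4,2,3,0,4,3,3,1]
Step 8: insert t at [0, 1, 4, 5] -> counters=[5,3,3,0,5,4,3,1]
Step 9: insert bz at [2, 4, 6, 7] -> counters=[5,3,4,0,6,4,4,2]
Step 10: delete t at [0, 1, 4, 5] -> counters=[4,2,4,0,5,3,4,2]
Step 11: delete uyb at [0, 4, 5, 6] -> counters=[3,2,4,0,4,2,3,2]
Step 12: delete z at [0, 2, 5, 6] -> counters=[2,2,3,0,4,1,2,2]
Step 13: insert i at [0, 1, 2, 4] -> counters=[3,3,4,0,5,1,2,2]
Step 14: insert z at [0, 2, 5, 6] -> counters=[4,3,5,0,5,2,3,2]
Step 15: insert ibo at [0, 1, 2, 6] -> counters=[5,4,6,0,5,2,4,2]
Step 16: insert ibo at [0, 1, 2, 6] -> counters=[6,5,7,0,5,2,5,2]
Step 17: delete i at [0, 1, 2, 4] -> counters=[5,4,6,0,4,2,5,2]
Step 18: insert z at [0, 2, 5, 6] -> counters=[6,4,7,0,4,3,6,2]
Step 19: delete z at [0, 2, 5, 6] -> counters=[5,4,6,0,4,2,5,2]
Step 20: insert bz at [2, 4, 6, 7] -> counters=[5,4,7,0,5,2,6,3]
Step 21: insert t at [0, 1, 4, 5] -> counters=[6,5,7,0,6,3,6,3]
Final counters=[6,5,7,0,6,3,6,3] -> 7 nonzero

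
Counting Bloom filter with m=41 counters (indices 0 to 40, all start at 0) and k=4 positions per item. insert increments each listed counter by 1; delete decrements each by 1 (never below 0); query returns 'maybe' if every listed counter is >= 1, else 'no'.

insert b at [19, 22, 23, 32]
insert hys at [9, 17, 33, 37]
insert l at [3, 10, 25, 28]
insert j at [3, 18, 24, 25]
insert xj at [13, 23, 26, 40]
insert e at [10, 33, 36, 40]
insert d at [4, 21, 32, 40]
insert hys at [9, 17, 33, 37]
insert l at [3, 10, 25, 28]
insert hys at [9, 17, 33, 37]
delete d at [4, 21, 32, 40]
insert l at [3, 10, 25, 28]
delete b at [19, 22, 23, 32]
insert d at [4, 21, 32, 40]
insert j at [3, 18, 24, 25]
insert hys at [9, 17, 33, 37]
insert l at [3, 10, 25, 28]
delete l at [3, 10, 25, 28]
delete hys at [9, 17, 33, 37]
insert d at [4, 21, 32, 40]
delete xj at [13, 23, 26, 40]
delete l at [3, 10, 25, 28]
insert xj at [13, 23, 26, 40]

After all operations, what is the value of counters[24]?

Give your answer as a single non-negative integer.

Step 1: insert b at [19, 22, 23, 32] -> counters=[0,0,0,0,0,0,0,0,0,0,0,0,0,0,0,0,0,0,0,1,0,0,1,1,0,0,0,0,0,0,0,0,1,0,0,0,0,0,0,0,0]
Step 2: insert hys at [9, 17, 33, 37] -> counters=[0,0,0,0,0,0,0,0,0,1,0,0,0,0,0,0,0,1,0,1,0,0,1,1,0,0,0,0,0,0,0,0,1,1,0,0,0,1,0,0,0]
Step 3: insert l at [3, 10, 25, 28] -> counters=[0,0,0,1,0,0,0,0,0,1,1,0,0,0,0,0,0,1,0,1,0,0,1,1,0,1,0,0,1,0,0,0,1,1,0,0,0,1,0,0,0]
Step 4: insert j at [3, 18, 24, 25] -> counters=[0,0,0,2,0,0,0,0,0,1,1,0,0,0,0,0,0,1,1,1,0,0,1,1,1,2,0,0,1,0,0,0,1,1,0,0,0,1,0,0,0]
Step 5: insert xj at [13, 23, 26, 40] -> counters=[0,0,0,2,0,0,0,0,0,1,1,0,0,1,0,0,0,1,1,1,0,0,1,2,1,2,1,0,1,0,0,0,1,1,0,0,0,1,0,0,1]
Step 6: insert e at [10, 33, 36, 40] -> counters=[0,0,0,2,0,0,0,0,0,1,2,0,0,1,0,0,0,1,1,1,0,0,1,2,1,2,1,0,1,0,0,0,1,2,0,0,1,1,0,0,2]
Step 7: insert d at [4, 21, 32, 40] -> counters=[0,0,0,2,1,0,0,0,0,1,2,0,0,1,0,0,0,1,1,1,0,1,1,2,1,2,1,0,1,0,0,0,2,2,0,0,1,1,0,0,3]
Step 8: insert hys at [9, 17, 33, 37] -> counters=[0,0,0,2,1,0,0,0,0,2,2,0,0,1,0,0,0,2,1,1,0,1,1,2,1,2,1,0,1,0,0,0,2,3,0,0,1,2,0,0,3]
Step 9: insert l at [3, 10, 25, 28] -> counters=[0,0,0,3,1,0,0,0,0,2,3,0,0,1,0,0,0,2,1,1,0,1,1,2,1,3,1,0,2,0,0,0,2,3,0,0,1,2,0,0,3]
Step 10: insert hys at [9, 17, 33, 37] -> counters=[0,0,0,3,1,0,0,0,0,3,3,0,0,1,0,0,0,3,1,1,0,1,1,2,1,3,1,0,2,0,0,0,2,4,0,0,1,3,0,0,3]
Step 11: delete d at [4, 21, 32, 40] -> counters=[0,0,0,3,0,0,0,0,0,3,3,0,0,1,0,0,0,3,1,1,0,0,1,2,1,3,1,0,2,0,0,0,1,4,0,0,1,3,0,0,2]
Step 12: insert l at [3, 10, 25, 28] -> counters=[0,0,0,4,0,0,0,0,0,3,4,0,0,1,0,0,0,3,1,1,0,0,1,2,1,4,1,0,3,0,0,0,1,4,0,0,1,3,0,0,2]
Step 13: delete b at [19, 22, 23, 32] -> counters=[0,0,0,4,0,0,0,0,0,3,4,0,0,1,0,0,0,3,1,0,0,0,0,1,1,4,1,0,3,0,0,0,0,4,0,0,1,3,0,0,2]
Step 14: insert d at [4, 21, 32, 40] -> counters=[0,0,0,4,1,0,0,0,0,3,4,0,0,1,0,0,0,3,1,0,0,1,0,1,1,4,1,0,3,0,0,0,1,4,0,0,1,3,0,0,3]
Step 15: insert j at [3, 18, 24, 25] -> counters=[0,0,0,5,1,0,0,0,0,3,4,0,0,1,0,0,0,3,2,0,0,1,0,1,2,5,1,0,3,0,0,0,1,4,0,0,1,3,0,0,3]
Step 16: insert hys at [9, 17, 33, 37] -> counters=[0,0,0,5,1,0,0,0,0,4,4,0,0,1,0,0,0,4,2,0,0,1,0,1,2,5,1,0,3,0,0,0,1,5,0,0,1,4,0,0,3]
Step 17: insert l at [3, 10, 25, 28] -> counters=[0,0,0,6,1,0,0,0,0,4,5,0,0,1,0,0,0,4,2,0,0,1,0,1,2,6,1,0,4,0,0,0,1,5,0,0,1,4,0,0,3]
Step 18: delete l at [3, 10, 25, 28] -> counters=[0,0,0,5,1,0,0,0,0,4,4,0,0,1,0,0,0,4,2,0,0,1,0,1,2,5,1,0,3,0,0,0,1,5,0,0,1,4,0,0,3]
Step 19: delete hys at [9, 17, 33, 37] -> counters=[0,0,0,5,1,0,0,0,0,3,4,0,0,1,0,0,0,3,2,0,0,1,0,1,2,5,1,0,3,0,0,0,1,4,0,0,1,3,0,0,3]
Step 20: insert d at [4, 21, 32, 40] -> counters=[0,0,0,5,2,0,0,0,0,3,4,0,0,1,0,0,0,3,2,0,0,2,0,1,2,5,1,0,3,0,0,0,2,4,0,0,1,3,0,0,4]
Step 21: delete xj at [13, 23, 26, 40] -> counters=[0,0,0,5,2,0,0,0,0,3,4,0,0,0,0,0,0,3,2,0,0,2,0,0,2,5,0,0,3,0,0,0,2,4,0,0,1,3,0,0,3]
Step 22: delete l at [3, 10, 25, 28] -> counters=[0,0,0,4,2,0,0,0,0,3,3,0,0,0,0,0,0,3,2,0,0,2,0,0,2,4,0,0,2,0,0,0,2,4,0,0,1,3,0,0,3]
Step 23: insert xj at [13, 23, 26, 40] -> counters=[0,0,0,4,2,0,0,0,0,3,3,0,0,1,0,0,0,3,2,0,0,2,0,1,2,4,1,0,2,0,0,0,2,4,0,0,1,3,0,0,4]
Final counters=[0,0,0,4,2,0,0,0,0,3,3,0,0,1,0,0,0,3,2,0,0,2,0,1,2,4,1,0,2,0,0,0,2,4,0,0,1,3,0,0,4] -> counters[24]=2

Answer: 2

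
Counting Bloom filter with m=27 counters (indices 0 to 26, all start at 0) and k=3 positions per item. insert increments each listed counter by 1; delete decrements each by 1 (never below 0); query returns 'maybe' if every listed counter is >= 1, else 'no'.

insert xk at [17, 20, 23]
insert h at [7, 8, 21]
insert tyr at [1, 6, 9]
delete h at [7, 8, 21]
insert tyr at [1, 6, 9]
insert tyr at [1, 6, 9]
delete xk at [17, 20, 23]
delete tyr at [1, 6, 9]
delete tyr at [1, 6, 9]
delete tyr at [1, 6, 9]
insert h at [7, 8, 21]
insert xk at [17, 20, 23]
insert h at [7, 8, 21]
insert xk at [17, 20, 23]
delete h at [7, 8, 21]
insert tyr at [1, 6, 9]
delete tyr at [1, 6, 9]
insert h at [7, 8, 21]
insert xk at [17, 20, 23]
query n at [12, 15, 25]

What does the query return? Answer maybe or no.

Answer: no

Derivation:
Step 1: insert xk at [17, 20, 23] -> counters=[0,0,0,0,0,0,0,0,0,0,0,0,0,0,0,0,0,1,0,0,1,0,0,1,0,0,0]
Step 2: insert h at [7, 8, 21] -> counters=[0,0,0,0,0,0,0,1,1,0,0,0,0,0,0,0,0,1,0,0,1,1,0,1,0,0,0]
Step 3: insert tyr at [1, 6, 9] -> counters=[0,1,0,0,0,0,1,1,1,1,0,0,0,0,0,0,0,1,0,0,1,1,0,1,0,0,0]
Step 4: delete h at [7, 8, 21] -> counters=[0,1,0,0,0,0,1,0,0,1,0,0,0,0,0,0,0,1,0,0,1,0,0,1,0,0,0]
Step 5: insert tyr at [1, 6, 9] -> counters=[0,2,0,0,0,0,2,0,0,2,0,0,0,0,0,0,0,1,0,0,1,0,0,1,0,0,0]
Step 6: insert tyr at [1, 6, 9] -> counters=[0,3,0,0,0,0,3,0,0,3,0,0,0,0,0,0,0,1,0,0,1,0,0,1,0,0,0]
Step 7: delete xk at [17, 20, 23] -> counters=[0,3,0,0,0,0,3,0,0,3,0,0,0,0,0,0,0,0,0,0,0,0,0,0,0,0,0]
Step 8: delete tyr at [1, 6, 9] -> counters=[0,2,0,0,0,0,2,0,0,2,0,0,0,0,0,0,0,0,0,0,0,0,0,0,0,0,0]
Step 9: delete tyr at [1, 6, 9] -> counters=[0,1,0,0,0,0,1,0,0,1,0,0,0,0,0,0,0,0,0,0,0,0,0,0,0,0,0]
Step 10: delete tyr at [1, 6, 9] -> counters=[0,0,0,0,0,0,0,0,0,0,0,0,0,0,0,0,0,0,0,0,0,0,0,0,0,0,0]
Step 11: insert h at [7, 8, 21] -> counters=[0,0,0,0,0,0,0,1,1,0,0,0,0,0,0,0,0,0,0,0,0,1,0,0,0,0,0]
Step 12: insert xk at [17, 20, 23] -> counters=[0,0,0,0,0,0,0,1,1,0,0,0,0,0,0,0,0,1,0,0,1,1,0,1,0,0,0]
Step 13: insert h at [7, 8, 21] -> counters=[0,0,0,0,0,0,0,2,2,0,0,0,0,0,0,0,0,1,0,0,1,2,0,1,0,0,0]
Step 14: insert xk at [17, 20, 23] -> counters=[0,0,0,0,0,0,0,2,2,0,0,0,0,0,0,0,0,2,0,0,2,2,0,2,0,0,0]
Step 15: delete h at [7, 8, 21] -> counters=[0,0,0,0,0,0,0,1,1,0,0,0,0,0,0,0,0,2,0,0,2,1,0,2,0,0,0]
Step 16: insert tyr at [1, 6, 9] -> counters=[0,1,0,0,0,0,1,1,1,1,0,0,0,0,0,0,0,2,0,0,2,1,0,2,0,0,0]
Step 17: delete tyr at [1, 6, 9] -> counters=[0,0,0,0,0,0,0,1,1,0,0,0,0,0,0,0,0,2,0,0,2,1,0,2,0,0,0]
Step 18: insert h at [7, 8, 21] -> counters=[0,0,0,0,0,0,0,2,2,0,0,0,0,0,0,0,0,2,0,0,2,2,0,2,0,0,0]
Step 19: insert xk at [17, 20, 23] -> counters=[0,0,0,0,0,0,0,2,2,0,0,0,0,0,0,0,0,3,0,0,3,2,0,3,0,0,0]
Query n: check counters[12]=0 counters[15]=0 counters[25]=0 -> no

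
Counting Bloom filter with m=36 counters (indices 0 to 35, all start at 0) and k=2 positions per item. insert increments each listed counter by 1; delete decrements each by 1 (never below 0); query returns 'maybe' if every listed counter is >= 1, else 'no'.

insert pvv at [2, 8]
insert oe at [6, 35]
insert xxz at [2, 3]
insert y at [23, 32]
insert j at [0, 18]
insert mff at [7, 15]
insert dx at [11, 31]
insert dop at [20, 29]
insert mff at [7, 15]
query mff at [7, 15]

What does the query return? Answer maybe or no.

Step 1: insert pvv at [2, 8] -> counters=[0,0,1,0,0,0,0,0,1,0,0,0,0,0,0,0,0,0,0,0,0,0,0,0,0,0,0,0,0,0,0,0,0,0,0,0]
Step 2: insert oe at [6, 35] -> counters=[0,0,1,0,0,0,1,0,1,0,0,0,0,0,0,0,0,0,0,0,0,0,0,0,0,0,0,0,0,0,0,0,0,0,0,1]
Step 3: insert xxz at [2, 3] -> counters=[0,0,2,1,0,0,1,0,1,0,0,0,0,0,0,0,0,0,0,0,0,0,0,0,0,0,0,0,0,0,0,0,0,0,0,1]
Step 4: insert y at [23, 32] -> counters=[0,0,2,1,0,0,1,0,1,0,0,0,0,0,0,0,0,0,0,0,0,0,0,1,0,0,0,0,0,0,0,0,1,0,0,1]
Step 5: insert j at [0, 18] -> counters=[1,0,2,1,0,0,1,0,1,0,0,0,0,0,0,0,0,0,1,0,0,0,0,1,0,0,0,0,0,0,0,0,1,0,0,1]
Step 6: insert mff at [7, 15] -> counters=[1,0,2,1,0,0,1,1,1,0,0,0,0,0,0,1,0,0,1,0,0,0,0,1,0,0,0,0,0,0,0,0,1,0,0,1]
Step 7: insert dx at [11, 31] -> counters=[1,0,2,1,0,0,1,1,1,0,0,1,0,0,0,1,0,0,1,0,0,0,0,1,0,0,0,0,0,0,0,1,1,0,0,1]
Step 8: insert dop at [20, 29] -> counters=[1,0,2,1,0,0,1,1,1,0,0,1,0,0,0,1,0,0,1,0,1,0,0,1,0,0,0,0,0,1,0,1,1,0,0,1]
Step 9: insert mff at [7, 15] -> counters=[1,0,2,1,0,0,1,2,1,0,0,1,0,0,0,2,0,0,1,0,1,0,0,1,0,0,0,0,0,1,0,1,1,0,0,1]
Query mff: check counters[7]=2 counters[15]=2 -> maybe

Answer: maybe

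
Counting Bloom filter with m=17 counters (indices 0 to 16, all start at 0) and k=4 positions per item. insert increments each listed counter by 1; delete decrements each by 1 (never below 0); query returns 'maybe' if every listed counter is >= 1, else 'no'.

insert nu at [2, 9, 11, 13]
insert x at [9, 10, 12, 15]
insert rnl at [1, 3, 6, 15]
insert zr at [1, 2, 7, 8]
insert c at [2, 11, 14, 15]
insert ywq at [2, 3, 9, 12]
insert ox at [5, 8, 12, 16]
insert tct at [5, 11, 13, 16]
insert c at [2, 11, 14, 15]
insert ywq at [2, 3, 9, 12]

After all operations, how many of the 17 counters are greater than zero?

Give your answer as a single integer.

Answer: 15

Derivation:
Step 1: insert nu at [2, 9, 11, 13] -> counters=[0,0,1,0,0,0,0,0,0,1,0,1,0,1,0,0,0]
Step 2: insert x at [9, 10, 12, 15] -> counters=[0,0,1,0,0,0,0,0,0,2,1,1,1,1,0,1,0]
Step 3: insert rnl at [1, 3, 6, 15] -> counters=[0,1,1,1,0,0,1,0,0,2,1,1,1,1,0,2,0]
Step 4: insert zr at [1, 2, 7, 8] -> counters=[0,2,2,1,0,0,1,1,1,2,1,1,1,1,0,2,0]
Step 5: insert c at [2, 11, 14, 15] -> counters=[0,2,3,1,0,0,1,1,1,2,1,2,1,1,1,3,0]
Step 6: insert ywq at [2, 3, 9, 12] -> counters=[0,2,4,2,0,0,1,1,1,3,1,2,2,1,1,3,0]
Step 7: insert ox at [5, 8, 12, 16] -> counters=[0,2,4,2,0,1,1,1,2,3,1,2,3,1,1,3,1]
Step 8: insert tct at [5, 11, 13, 16] -> counters=[0,2,4,2,0,2,1,1,2,3,1,3,3,2,1,3,2]
Step 9: insert c at [2, 11, 14, 15] -> counters=[0,2,5,2,0,2,1,1,2,3,1,4,3,2,2,4,2]
Step 10: insert ywq at [2, 3, 9, 12] -> counters=[0,2,6,3,0,2,1,1,2,4,1,4,4,2,2,4,2]
Final counters=[0,2,6,3,0,2,1,1,2,4,1,4,4,2,2,4,2] -> 15 nonzero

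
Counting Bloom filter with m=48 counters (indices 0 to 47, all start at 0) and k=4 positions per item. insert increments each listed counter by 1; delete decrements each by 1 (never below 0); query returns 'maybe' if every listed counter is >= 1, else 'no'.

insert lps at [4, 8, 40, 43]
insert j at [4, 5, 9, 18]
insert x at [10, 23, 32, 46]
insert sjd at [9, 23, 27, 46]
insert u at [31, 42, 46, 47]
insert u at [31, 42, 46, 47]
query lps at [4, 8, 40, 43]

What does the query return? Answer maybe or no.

Answer: maybe

Derivation:
Step 1: insert lps at [4, 8, 40, 43] -> counters=[0,0,0,0,1,0,0,0,1,0,0,0,0,0,0,0,0,0,0,0,0,0,0,0,0,0,0,0,0,0,0,0,0,0,0,0,0,0,0,0,1,0,0,1,0,0,0,0]
Step 2: insert j at [4, 5, 9, 18] -> counters=[0,0,0,0,2,1,0,0,1,1,0,0,0,0,0,0,0,0,1,0,0,0,0,0,0,0,0,0,0,0,0,0,0,0,0,0,0,0,0,0,1,0,0,1,0,0,0,0]
Step 3: insert x at [10, 23, 32, 46] -> counters=[0,0,0,0,2,1,0,0,1,1,1,0,0,0,0,0,0,0,1,0,0,0,0,1,0,0,0,0,0,0,0,0,1,0,0,0,0,0,0,0,1,0,0,1,0,0,1,0]
Step 4: insert sjd at [9, 23, 27, 46] -> counters=[0,0,0,0,2,1,0,0,1,2,1,0,0,0,0,0,0,0,1,0,0,0,0,2,0,0,0,1,0,0,0,0,1,0,0,0,0,0,0,0,1,0,0,1,0,0,2,0]
Step 5: insert u at [31, 42, 46, 47] -> counters=[0,0,0,0,2,1,0,0,1,2,1,0,0,0,0,0,0,0,1,0,0,0,0,2,0,0,0,1,0,0,0,1,1,0,0,0,0,0,0,0,1,0,1,1,0,0,3,1]
Step 6: insert u at [31, 42, 46, 47] -> counters=[0,0,0,0,2,1,0,0,1,2,1,0,0,0,0,0,0,0,1,0,0,0,0,2,0,0,0,1,0,0,0,2,1,0,0,0,0,0,0,0,1,0,2,1,0,0,4,2]
Query lps: check counters[4]=2 counters[8]=1 counters[40]=1 counters[43]=1 -> maybe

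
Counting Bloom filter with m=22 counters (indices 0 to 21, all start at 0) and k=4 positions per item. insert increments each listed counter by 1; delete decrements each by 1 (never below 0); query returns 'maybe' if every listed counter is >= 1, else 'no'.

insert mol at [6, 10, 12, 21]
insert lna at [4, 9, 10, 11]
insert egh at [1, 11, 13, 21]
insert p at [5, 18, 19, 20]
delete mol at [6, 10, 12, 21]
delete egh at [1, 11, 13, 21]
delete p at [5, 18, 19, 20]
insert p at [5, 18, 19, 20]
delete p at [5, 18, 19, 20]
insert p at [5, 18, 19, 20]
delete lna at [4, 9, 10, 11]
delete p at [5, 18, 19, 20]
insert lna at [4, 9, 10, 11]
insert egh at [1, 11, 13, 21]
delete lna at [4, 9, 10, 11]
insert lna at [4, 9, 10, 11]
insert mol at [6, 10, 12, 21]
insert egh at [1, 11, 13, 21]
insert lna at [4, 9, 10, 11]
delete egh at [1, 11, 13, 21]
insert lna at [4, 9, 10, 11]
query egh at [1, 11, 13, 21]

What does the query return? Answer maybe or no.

Step 1: insert mol at [6, 10, 12, 21] -> counters=[0,0,0,0,0,0,1,0,0,0,1,0,1,0,0,0,0,0,0,0,0,1]
Step 2: insert lna at [4, 9, 10, 11] -> counters=[0,0,0,0,1,0,1,0,0,1,2,1,1,0,0,0,0,0,0,0,0,1]
Step 3: insert egh at [1, 11, 13, 21] -> counters=[0,1,0,0,1,0,1,0,0,1,2,2,1,1,0,0,0,0,0,0,0,2]
Step 4: insert p at [5, 18, 19, 20] -> counters=[0,1,0,0,1,1,1,0,0,1,2,2,1,1,0,0,0,0,1,1,1,2]
Step 5: delete mol at [6, 10, 12, 21] -> counters=[0,1,0,0,1,1,0,0,0,1,1,2,0,1,0,0,0,0,1,1,1,1]
Step 6: delete egh at [1, 11, 13, 21] -> counters=[0,0,0,0,1,1,0,0,0,1,1,1,0,0,0,0,0,0,1,1,1,0]
Step 7: delete p at [5, 18, 19, 20] -> counters=[0,0,0,0,1,0,0,0,0,1,1,1,0,0,0,0,0,0,0,0,0,0]
Step 8: insert p at [5, 18, 19, 20] -> counters=[0,0,0,0,1,1,0,0,0,1,1,1,0,0,0,0,0,0,1,1,1,0]
Step 9: delete p at [5, 18, 19, 20] -> counters=[0,0,0,0,1,0,0,0,0,1,1,1,0,0,0,0,0,0,0,0,0,0]
Step 10: insert p at [5, 18, 19, 20] -> counters=[0,0,0,0,1,1,0,0,0,1,1,1,0,0,0,0,0,0,1,1,1,0]
Step 11: delete lna at [4, 9, 10, 11] -> counters=[0,0,0,0,0,1,0,0,0,0,0,0,0,0,0,0,0,0,1,1,1,0]
Step 12: delete p at [5, 18, 19, 20] -> counters=[0,0,0,0,0,0,0,0,0,0,0,0,0,0,0,0,0,0,0,0,0,0]
Step 13: insert lna at [4, 9, 10, 11] -> counters=[0,0,0,0,1,0,0,0,0,1,1,1,0,0,0,0,0,0,0,0,0,0]
Step 14: insert egh at [1, 11, 13, 21] -> counters=[0,1,0,0,1,0,0,0,0,1,1,2,0,1,0,0,0,0,0,0,0,1]
Step 15: delete lna at [4, 9, 10, 11] -> counters=[0,1,0,0,0,0,0,0,0,0,0,1,0,1,0,0,0,0,0,0,0,1]
Step 16: insert lna at [4, 9, 10, 11] -> counters=[0,1,0,0,1,0,0,0,0,1,1,2,0,1,0,0,0,0,0,0,0,1]
Step 17: insert mol at [6, 10, 12, 21] -> counters=[0,1,0,0,1,0,1,0,0,1,2,2,1,1,0,0,0,0,0,0,0,2]
Step 18: insert egh at [1, 11, 13, 21] -> counters=[0,2,0,0,1,0,1,0,0,1,2,3,1,2,0,0,0,0,0,0,0,3]
Step 19: insert lna at [4, 9, 10, 11] -> counters=[0,2,0,0,2,0,1,0,0,2,3,4,1,2,0,0,0,0,0,0,0,3]
Step 20: delete egh at [1, 11, 13, 21] -> counters=[0,1,0,0,2,0,1,0,0,2,3,3,1,1,0,0,0,0,0,0,0,2]
Step 21: insert lna at [4, 9, 10, 11] -> counters=[0,1,0,0,3,0,1,0,0,3,4,4,1,1,0,0,0,0,0,0,0,2]
Query egh: check counters[1]=1 counters[11]=4 counters[13]=1 counters[21]=2 -> maybe

Answer: maybe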